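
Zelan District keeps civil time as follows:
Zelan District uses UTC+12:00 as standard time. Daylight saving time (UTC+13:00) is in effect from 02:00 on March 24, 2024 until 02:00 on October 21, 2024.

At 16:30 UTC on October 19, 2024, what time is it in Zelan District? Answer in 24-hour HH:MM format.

At the standard offset (UTC+12:00), 16:30 UTC + 12h = 04:30 Zelan District standard time (rolling into the next day, 20 October 2024).
The standard-time date in Zelan District, October 20, 2024, falls between 24 March and 21 October, so daylight saving is in effect and Zelan District is at UTC+13:00.
16:30 UTC + 13h = 05:30 local (rolling into the next day, 20 October 2024).

05:30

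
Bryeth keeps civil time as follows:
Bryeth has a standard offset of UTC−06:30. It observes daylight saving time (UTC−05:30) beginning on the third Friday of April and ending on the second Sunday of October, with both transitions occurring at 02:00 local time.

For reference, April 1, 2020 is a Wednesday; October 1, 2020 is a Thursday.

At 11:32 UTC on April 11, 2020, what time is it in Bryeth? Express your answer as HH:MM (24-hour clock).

1 April 2020 is a Wednesday, so the first Friday is April 3 and the third is April 17.
1 October 2020 is a Thursday, so the first Sunday is October 4 and the second is October 11.
At the standard offset (UTC−06:30), 11:32 UTC − 6h30m = 05:02 Bryeth standard time.
The standard-time date in Bryeth, April 11, 2020, is outside the daylight-saving period (17 April – 11 October), so Bryeth is on standard time, UTC−06:30.
11:32 UTC − 6h30m = 05:02 local.

05:02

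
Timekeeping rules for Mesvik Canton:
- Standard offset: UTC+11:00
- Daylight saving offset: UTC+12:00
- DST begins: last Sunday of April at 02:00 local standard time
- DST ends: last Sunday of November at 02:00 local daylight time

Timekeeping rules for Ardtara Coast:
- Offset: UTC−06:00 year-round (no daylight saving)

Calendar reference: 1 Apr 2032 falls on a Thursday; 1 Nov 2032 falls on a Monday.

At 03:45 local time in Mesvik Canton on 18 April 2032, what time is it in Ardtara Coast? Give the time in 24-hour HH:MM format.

1 April 2032 is a Thursday, so Sundays fall on 4, 11, 18, 25; the last is April 25.
1 November 2032 is a Monday, so Sundays fall on 7, 14, 21, 28; the last is November 28.
18 April 2032 is outside the daylight-saving period (25 April – 28 November), so Mesvik Canton is on standard time, UTC+11:00.
03:45 Mesvik Canton − 11h = 16:45 UTC (rolling into the previous day, 17 April 2032).
Ardtara Coast stays on UTC−06:00 all year.
16:45 UTC − 6h = 10:45 Ardtara Coast.

10:45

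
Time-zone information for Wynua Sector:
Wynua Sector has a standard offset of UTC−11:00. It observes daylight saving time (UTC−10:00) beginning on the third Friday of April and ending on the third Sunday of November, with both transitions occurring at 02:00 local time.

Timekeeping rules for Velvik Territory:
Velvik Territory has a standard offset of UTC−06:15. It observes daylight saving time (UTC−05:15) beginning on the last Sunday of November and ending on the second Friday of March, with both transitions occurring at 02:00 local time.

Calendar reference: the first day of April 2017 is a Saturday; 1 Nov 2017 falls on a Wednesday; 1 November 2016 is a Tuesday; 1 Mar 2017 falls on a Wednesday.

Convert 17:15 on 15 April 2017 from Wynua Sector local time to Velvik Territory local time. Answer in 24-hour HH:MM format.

1 April 2017 is a Saturday, so the first Friday is April 7 and the third is April 21.
1 November 2017 is a Wednesday, so the first Sunday is November 5 and the third is November 19.
15 April 2017 is outside the daylight-saving period (21 April – 19 November), so Wynua Sector is on standard time, UTC−11:00.
17:15 Wynua Sector + 11h = 04:15 UTC (rolling into the next day, 16 April 2017).
1 November 2016 is a Tuesday, so Sundays fall on 6, 13, 20, 27; the last is November 27.
1 March 2017 is a Wednesday, so the first Friday is March 3 and the second is March 10.
At the standard offset (UTC−06:15), 04:15 UTC − 6h15m = 22:00 Velvik Territory standard time (rolling into the previous day, 15 April 2017).
The standard-time date in Velvik Territory, 15 April 2017, is outside the daylight-saving period (27 November 2016 – 10 March 2017), so Velvik Territory is on standard time, UTC−06:15.
04:15 UTC − 6h15m = 22:00 Velvik Territory (rolling into the previous day, 15 April 2017).

22:00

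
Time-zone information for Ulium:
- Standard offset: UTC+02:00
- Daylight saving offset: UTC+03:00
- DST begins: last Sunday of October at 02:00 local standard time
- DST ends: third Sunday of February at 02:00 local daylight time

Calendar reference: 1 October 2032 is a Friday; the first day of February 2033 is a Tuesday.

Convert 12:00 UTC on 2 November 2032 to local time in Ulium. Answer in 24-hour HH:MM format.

15:00

1 October 2032 is a Friday, so Sundays fall on 3, 10, 17, 24, 31; the last is October 31.
1 February 2033 is a Tuesday, so the first Sunday is February 6 and the third is February 20.
At the standard offset (UTC+02:00), 12:00 UTC + 2h = 14:00 Ulium standard time.
The standard-time date in Ulium, 2 November 2032, lies within the daylight-saving period (31 October 2032 – 20 February 2033), so Ulium is on daylight time, UTC+03:00.
12:00 UTC + 3h = 15:00 local.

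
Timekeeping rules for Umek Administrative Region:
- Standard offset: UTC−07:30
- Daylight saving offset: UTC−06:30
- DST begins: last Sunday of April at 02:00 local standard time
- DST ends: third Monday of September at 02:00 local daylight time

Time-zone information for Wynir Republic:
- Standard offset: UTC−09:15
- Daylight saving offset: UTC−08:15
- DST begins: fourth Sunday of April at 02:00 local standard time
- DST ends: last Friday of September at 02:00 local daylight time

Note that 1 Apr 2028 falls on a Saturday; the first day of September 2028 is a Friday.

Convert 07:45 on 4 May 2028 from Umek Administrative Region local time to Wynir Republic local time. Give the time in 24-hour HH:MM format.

1 April 2028 is a Saturday, so Sundays fall on 2, 9, 16, 23, 30; the last is April 30.
1 September 2028 is a Friday, so the first Monday is September 4 and the third is September 18.
4 May 2028 lies within the daylight-saving period (30 April – 18 September), so Umek Administrative Region is on daylight time, UTC−06:30.
07:45 Umek Administrative Region + 6h30m = 14:15 UTC.
1 April 2028 is a Saturday, so the first Sunday is April 2 and the fourth is April 23.
1 September 2028 is a Friday, so Fridays fall on 1, 8, 15, 22, 29; the last is September 29.
At the standard offset (UTC−09:15), 14:15 UTC − 9h15m = 05:00 Wynir Republic standard time.
The standard-time date in Wynir Republic, 4 May 2028, lies within the daylight-saving period (23 April – 29 September), so Wynir Republic is on daylight time, UTC−08:15.
14:15 UTC − 8h15m = 06:00 Wynir Republic.

06:00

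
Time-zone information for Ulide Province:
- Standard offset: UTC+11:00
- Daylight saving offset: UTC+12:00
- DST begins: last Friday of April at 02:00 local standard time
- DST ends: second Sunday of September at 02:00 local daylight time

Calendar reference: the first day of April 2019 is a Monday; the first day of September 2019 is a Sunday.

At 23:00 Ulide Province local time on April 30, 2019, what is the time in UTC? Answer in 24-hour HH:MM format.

1 April 2019 is a Monday, so Fridays fall on 5, 12, 19, 26; the last is April 26.
1 September 2019 is a Sunday, so the first Sunday is September 1 and the second is September 8.
Daylight saving runs 26 April – 8 September; April 30, 2019 is inside that window, so Ulide Province is at UTC+12:00.
23:00 local − 12h = 11:00 UTC.

11:00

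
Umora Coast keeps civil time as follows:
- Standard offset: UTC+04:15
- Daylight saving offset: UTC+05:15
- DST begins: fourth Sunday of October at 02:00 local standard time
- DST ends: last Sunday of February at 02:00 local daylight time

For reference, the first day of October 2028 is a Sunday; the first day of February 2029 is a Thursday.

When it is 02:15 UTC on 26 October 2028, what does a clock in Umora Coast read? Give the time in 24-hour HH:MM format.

1 October 2028 is a Sunday, so the first Sunday is October 1 and the fourth is October 22.
1 February 2029 is a Thursday, so Sundays fall on 4, 11, 18, 25; the last is February 25.
At the standard offset (UTC+04:15), 02:15 UTC + 4h15m = 06:30 Umora Coast standard time.
The standard-time date in Umora Coast, 26 October 2028, falls between 22 October 2028 and 25 February 2029, so daylight saving is in effect and Umora Coast is at UTC+05:15.
02:15 UTC + 5h15m = 07:30 local.

07:30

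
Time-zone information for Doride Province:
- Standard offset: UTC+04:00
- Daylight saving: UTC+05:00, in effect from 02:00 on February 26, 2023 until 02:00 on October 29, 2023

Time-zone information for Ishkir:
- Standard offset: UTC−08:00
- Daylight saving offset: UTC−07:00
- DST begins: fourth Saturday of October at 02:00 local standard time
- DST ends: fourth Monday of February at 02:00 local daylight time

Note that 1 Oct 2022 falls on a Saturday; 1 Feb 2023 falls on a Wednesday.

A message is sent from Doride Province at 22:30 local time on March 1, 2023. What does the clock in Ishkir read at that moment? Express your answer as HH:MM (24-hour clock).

09:30

March 1, 2023 lies within the daylight-saving period (26 February – 29 October), so Doride Province is on daylight time, UTC+05:00.
22:30 Doride Province − 5h = 17:30 UTC.
1 October 2022 is a Saturday, so the first Saturday is October 1 and the fourth is October 22.
1 February 2023 is a Wednesday, so the first Monday is February 6 and the fourth is February 27.
At the standard offset (UTC−08:00), 17:30 UTC − 8h = 09:30 Ishkir standard time.
Daylight saving runs 22 October 2022 – 27 February 2023; the standard-time date in Ishkir, March 1, 2023, is outside that window, so Ishkir is on standard time at UTC−08:00.
17:30 UTC − 8h = 09:30 Ishkir.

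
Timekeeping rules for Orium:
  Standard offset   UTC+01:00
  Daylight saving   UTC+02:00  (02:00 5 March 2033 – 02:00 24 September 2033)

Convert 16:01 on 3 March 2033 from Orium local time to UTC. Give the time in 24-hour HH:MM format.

3 March 2033 is outside the daylight-saving period (5 March – 24 September), so Orium is on standard time, UTC+01:00.
16:01 local − 1h = 15:01 UTC.

15:01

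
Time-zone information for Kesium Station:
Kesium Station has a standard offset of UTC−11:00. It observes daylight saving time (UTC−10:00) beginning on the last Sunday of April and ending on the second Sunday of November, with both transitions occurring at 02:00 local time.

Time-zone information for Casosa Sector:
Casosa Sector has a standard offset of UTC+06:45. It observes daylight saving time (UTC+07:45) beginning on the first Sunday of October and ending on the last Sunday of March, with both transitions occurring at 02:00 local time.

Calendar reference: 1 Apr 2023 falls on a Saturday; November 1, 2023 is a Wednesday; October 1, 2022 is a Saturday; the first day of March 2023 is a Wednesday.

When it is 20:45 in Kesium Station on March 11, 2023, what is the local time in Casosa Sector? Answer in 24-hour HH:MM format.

15:30

1 April 2023 is a Saturday, so Sundays fall on 2, 9, 16, 23, 30; the last is April 30.
1 November 2023 is a Wednesday, so the first Sunday is November 5 and the second is November 12.
March 11, 2023 does not fall between 30 April and 12 November, so daylight saving is not in effect and Kesium Station is at UTC−11:00.
20:45 Kesium Station + 11h = 07:45 UTC (rolling into the next day, 12 March 2023).
1 October 2022 is a Saturday, so the first Sunday is October 2.
1 March 2023 is a Wednesday, so Sundays fall on 5, 12, 19, 26; the last is March 26.
At the standard offset (UTC+06:45), 07:45 UTC + 6h45m = 14:30 Casosa Sector standard time.
Daylight saving runs 2 October 2022 – 26 March 2023; the standard-time date in Casosa Sector, March 12, 2023, is inside that window, so Casosa Sector is at UTC+07:45.
07:45 UTC + 7h45m = 15:30 Casosa Sector.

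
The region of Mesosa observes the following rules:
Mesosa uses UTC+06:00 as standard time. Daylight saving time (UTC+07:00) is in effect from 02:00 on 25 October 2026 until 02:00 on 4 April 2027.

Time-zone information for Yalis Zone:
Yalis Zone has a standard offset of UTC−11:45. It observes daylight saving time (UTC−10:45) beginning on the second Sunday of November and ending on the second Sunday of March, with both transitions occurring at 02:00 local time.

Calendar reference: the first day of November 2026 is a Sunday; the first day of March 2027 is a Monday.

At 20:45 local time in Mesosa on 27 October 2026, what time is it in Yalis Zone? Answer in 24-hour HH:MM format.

02:00

27 October 2026 falls between 25 October 2026 and 4 April 2027, so daylight saving is in effect and Mesosa is at UTC+07:00.
20:45 Mesosa − 7h = 13:45 UTC.
1 November 2026 is a Sunday, so the first Sunday is November 1 and the second is November 8.
1 March 2027 is a Monday, so the first Sunday is March 7 and the second is March 14.
At the standard offset (UTC−11:45), 13:45 UTC − 11h45m = 02:00 Yalis Zone standard time.
Daylight saving runs 8 November 2026 – 14 March 2027; the standard-time date in Yalis Zone, 27 October 2026, is outside that window, so Yalis Zone is on standard time at UTC−11:45.
13:45 UTC − 11h45m = 02:00 Yalis Zone.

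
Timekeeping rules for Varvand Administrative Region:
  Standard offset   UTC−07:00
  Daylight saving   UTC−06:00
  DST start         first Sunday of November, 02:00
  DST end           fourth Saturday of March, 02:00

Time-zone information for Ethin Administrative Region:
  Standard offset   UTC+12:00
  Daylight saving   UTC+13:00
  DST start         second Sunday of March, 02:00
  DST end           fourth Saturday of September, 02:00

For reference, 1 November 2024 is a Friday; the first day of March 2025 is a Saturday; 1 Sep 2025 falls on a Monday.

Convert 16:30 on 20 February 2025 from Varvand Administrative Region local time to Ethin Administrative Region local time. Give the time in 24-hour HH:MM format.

1 November 2024 is a Friday, so the first Sunday is November 3.
1 March 2025 is a Saturday, so the first Saturday is March 1 and the fourth is March 22.
20 February 2025 lies within the daylight-saving period (3 November 2024 – 22 March 2025), so Varvand Administrative Region is on daylight time, UTC−06:00.
16:30 Varvand Administrative Region + 6h = 22:30 UTC.
1 March 2025 is a Saturday, so the first Sunday is March 2 and the second is March 9.
1 September 2025 is a Monday, so the first Saturday is September 6 and the fourth is September 27.
At the standard offset (UTC+12:00), 22:30 UTC + 12h = 10:30 Ethin Administrative Region standard time (rolling into the next day, 21 February 2025).
The standard-time date in Ethin Administrative Region, 21 February 2025, is outside the daylight-saving period (9 March – 27 September), so Ethin Administrative Region is on standard time, UTC+12:00.
22:30 UTC + 12h = 10:30 Ethin Administrative Region (rolling into the next day, 21 February 2025).

10:30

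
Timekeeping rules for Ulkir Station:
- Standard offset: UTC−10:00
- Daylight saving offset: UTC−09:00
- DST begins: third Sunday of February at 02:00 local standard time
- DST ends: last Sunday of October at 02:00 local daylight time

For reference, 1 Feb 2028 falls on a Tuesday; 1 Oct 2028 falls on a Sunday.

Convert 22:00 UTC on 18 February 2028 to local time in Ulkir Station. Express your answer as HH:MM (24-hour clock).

1 February 2028 is a Tuesday, so the first Sunday is February 6 and the third is February 20.
1 October 2028 is a Sunday, so Sundays fall on 1, 8, 15, 22, 29; the last is October 29.
At the standard offset (UTC−10:00), 22:00 UTC − 10h = 12:00 Ulkir Station standard time.
The standard-time date in Ulkir Station, 18 February 2028, is outside the daylight-saving period (20 February – 29 October), so Ulkir Station is on standard time, UTC−10:00.
22:00 UTC − 10h = 12:00 local.

12:00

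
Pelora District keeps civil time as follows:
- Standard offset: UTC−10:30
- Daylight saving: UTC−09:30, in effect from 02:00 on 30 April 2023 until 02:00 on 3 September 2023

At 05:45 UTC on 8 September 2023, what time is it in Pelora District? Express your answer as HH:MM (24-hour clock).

At the standard offset (UTC−10:30), 05:45 UTC − 10h30m = 19:15 Pelora District standard time (rolling into the previous day, 7 September 2023).
The standard-time date in Pelora District, 7 September 2023, is outside the daylight-saving period (30 April – 3 September), so Pelora District is on standard time, UTC−10:30.
05:45 UTC − 10h30m = 19:15 local (rolling into the previous day, 7 September 2023).

19:15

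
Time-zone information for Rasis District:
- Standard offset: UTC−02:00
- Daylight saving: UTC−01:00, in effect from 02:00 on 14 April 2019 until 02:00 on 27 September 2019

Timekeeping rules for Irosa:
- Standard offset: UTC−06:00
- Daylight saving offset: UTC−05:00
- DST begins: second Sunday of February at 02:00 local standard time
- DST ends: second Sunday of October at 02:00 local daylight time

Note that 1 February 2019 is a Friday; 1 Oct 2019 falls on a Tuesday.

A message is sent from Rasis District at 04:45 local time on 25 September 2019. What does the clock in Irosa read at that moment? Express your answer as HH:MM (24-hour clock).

00:45

25 September 2019 falls between 14 April and 27 September, so daylight saving is in effect and Rasis District is at UTC−01:00.
04:45 Rasis District + 1h = 05:45 UTC.
1 February 2019 is a Friday, so the first Sunday is February 3 and the second is February 10.
1 October 2019 is a Tuesday, so the first Sunday is October 6 and the second is October 13.
At the standard offset (UTC−06:00), 05:45 UTC − 6h = 23:45 Irosa standard time (rolling into the previous day, 24 September 2019).
The standard-time date in Irosa, 24 September 2019, falls between 10 February and 13 October, so daylight saving is in effect and Irosa is at UTC−05:00.
05:45 UTC − 5h = 00:45 Irosa.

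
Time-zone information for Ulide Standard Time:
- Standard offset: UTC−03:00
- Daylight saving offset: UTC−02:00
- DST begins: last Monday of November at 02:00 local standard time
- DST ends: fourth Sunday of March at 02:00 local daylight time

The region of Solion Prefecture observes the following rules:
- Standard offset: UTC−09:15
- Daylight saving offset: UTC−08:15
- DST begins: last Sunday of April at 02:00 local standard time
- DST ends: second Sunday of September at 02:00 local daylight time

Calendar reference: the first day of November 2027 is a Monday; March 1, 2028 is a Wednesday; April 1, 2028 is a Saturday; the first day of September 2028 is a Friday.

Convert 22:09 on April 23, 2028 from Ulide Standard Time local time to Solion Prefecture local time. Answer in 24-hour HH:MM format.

15:54

1 November 2027 is a Monday, so Mondays fall on 1, 8, 15, 22, 29; the last is November 29.
1 March 2028 is a Wednesday, so the first Sunday is March 5 and the fourth is March 26.
April 23, 2028 does not fall between 29 November 2027 and 26 March 2028, so daylight saving is not in effect and Ulide Standard Time is at UTC−03:00.
22:09 Ulide Standard Time + 3h = 01:09 UTC (rolling into the next day, 24 April 2028).
1 April 2028 is a Saturday, so Sundays fall on 2, 9, 16, 23, 30; the last is April 30.
1 September 2028 is a Friday, so the first Sunday is September 3 and the second is September 10.
At the standard offset (UTC−09:15), 01:09 UTC − 9h15m = 15:54 Solion Prefecture standard time (rolling into the previous day, 23 April 2028).
The standard-time date in Solion Prefecture, April 23, 2028, does not fall between 30 April and 10 September, so daylight saving is not in effect and Solion Prefecture is at UTC−09:15.
01:09 UTC − 9h15m = 15:54 Solion Prefecture (rolling into the previous day, 23 April 2028).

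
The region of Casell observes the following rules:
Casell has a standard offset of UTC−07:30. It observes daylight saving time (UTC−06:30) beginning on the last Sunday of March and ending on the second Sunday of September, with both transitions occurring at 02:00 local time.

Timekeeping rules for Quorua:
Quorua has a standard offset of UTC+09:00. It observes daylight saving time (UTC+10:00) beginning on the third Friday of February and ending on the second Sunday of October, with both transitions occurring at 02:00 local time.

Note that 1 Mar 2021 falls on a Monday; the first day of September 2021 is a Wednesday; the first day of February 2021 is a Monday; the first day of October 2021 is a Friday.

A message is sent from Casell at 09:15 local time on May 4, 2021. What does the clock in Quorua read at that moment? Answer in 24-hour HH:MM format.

01:45

1 March 2021 is a Monday, so Sundays fall on 7, 14, 21, 28; the last is March 28.
1 September 2021 is a Wednesday, so the first Sunday is September 5 and the second is September 12.
May 4, 2021 falls between 28 March and 12 September, so daylight saving is in effect and Casell is at UTC−06:30.
09:15 Casell + 6h30m = 15:45 UTC.
1 February 2021 is a Monday, so the first Friday is February 5 and the third is February 19.
1 October 2021 is a Friday, so the first Sunday is October 3 and the second is October 10.
At the standard offset (UTC+09:00), 15:45 UTC + 9h = 00:45 Quorua standard time (rolling into the next day, 5 May 2021).
The standard-time date in Quorua, May 5, 2021, falls between 19 February and 10 October, so daylight saving is in effect and Quorua is at UTC+10:00.
15:45 UTC + 10h = 01:45 Quorua (rolling into the next day, 5 May 2021).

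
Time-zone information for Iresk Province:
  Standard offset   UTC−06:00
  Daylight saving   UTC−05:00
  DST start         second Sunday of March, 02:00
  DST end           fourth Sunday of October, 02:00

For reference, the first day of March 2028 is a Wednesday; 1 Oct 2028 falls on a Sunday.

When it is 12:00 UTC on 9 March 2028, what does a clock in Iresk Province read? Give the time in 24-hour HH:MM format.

1 March 2028 is a Wednesday, so the first Sunday is March 5 and the second is March 12.
1 October 2028 is a Sunday, so the first Sunday is October 1 and the fourth is October 22.
At the standard offset (UTC−06:00), 12:00 UTC − 6h = 06:00 Iresk Province standard time.
The standard-time date in Iresk Province, 9 March 2028, does not fall between 12 March and 22 October, so daylight saving is not in effect and Iresk Province is at UTC−06:00.
12:00 UTC − 6h = 06:00 local.

06:00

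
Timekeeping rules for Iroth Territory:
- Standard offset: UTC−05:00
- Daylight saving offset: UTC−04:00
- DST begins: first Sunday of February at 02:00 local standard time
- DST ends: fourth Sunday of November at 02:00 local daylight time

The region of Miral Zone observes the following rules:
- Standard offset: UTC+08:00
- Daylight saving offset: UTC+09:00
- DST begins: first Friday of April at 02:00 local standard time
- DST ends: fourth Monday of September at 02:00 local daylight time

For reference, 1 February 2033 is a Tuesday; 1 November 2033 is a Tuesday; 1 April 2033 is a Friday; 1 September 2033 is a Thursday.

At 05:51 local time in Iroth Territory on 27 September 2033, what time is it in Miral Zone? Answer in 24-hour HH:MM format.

17:51

1 February 2033 is a Tuesday, so the first Sunday is February 6.
1 November 2033 is a Tuesday, so the first Sunday is November 6 and the fourth is November 27.
Daylight saving runs 6 February – 27 November; 27 September 2033 is inside that window, so Iroth Territory is at UTC−04:00.
05:51 Iroth Territory + 4h = 09:51 UTC.
1 April 2033 is a Friday, so the first Friday is April 1.
1 September 2033 is a Thursday, so the first Monday is September 5 and the fourth is September 26.
At the standard offset (UTC+08:00), 09:51 UTC + 8h = 17:51 Miral Zone standard time.
Daylight saving runs 1 April – 26 September; the standard-time date in Miral Zone, 27 September 2033, is outside that window, so Miral Zone is on standard time at UTC+08:00.
09:51 UTC + 8h = 17:51 Miral Zone.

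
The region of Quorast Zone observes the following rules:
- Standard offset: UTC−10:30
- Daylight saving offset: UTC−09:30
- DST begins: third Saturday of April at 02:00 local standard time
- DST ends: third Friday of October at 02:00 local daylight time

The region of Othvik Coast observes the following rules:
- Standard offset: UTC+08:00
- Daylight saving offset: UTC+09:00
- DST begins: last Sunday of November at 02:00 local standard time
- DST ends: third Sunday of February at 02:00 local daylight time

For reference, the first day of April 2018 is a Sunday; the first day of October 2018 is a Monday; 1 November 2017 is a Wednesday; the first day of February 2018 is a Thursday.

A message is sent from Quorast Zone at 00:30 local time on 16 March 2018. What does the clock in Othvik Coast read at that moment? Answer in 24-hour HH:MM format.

1 April 2018 is a Sunday, so the first Saturday is April 7 and the third is April 21.
1 October 2018 is a Monday, so the first Friday is October 5 and the third is October 19.
16 March 2018 is outside the daylight-saving period (21 April – 19 October), so Quorast Zone is on standard time, UTC−10:30.
00:30 Quorast Zone + 10h30m = 11:00 UTC.
1 November 2017 is a Wednesday, so Sundays fall on 5, 12, 19, 26; the last is November 26.
1 February 2018 is a Thursday, so the first Sunday is February 4 and the third is February 18.
At the standard offset (UTC+08:00), 11:00 UTC + 8h = 19:00 Othvik Coast standard time.
The standard-time date in Othvik Coast, 16 March 2018, is outside the daylight-saving period (26 November 2017 – 18 February 2018), so Othvik Coast is on standard time, UTC+08:00.
11:00 UTC + 8h = 19:00 Othvik Coast.

19:00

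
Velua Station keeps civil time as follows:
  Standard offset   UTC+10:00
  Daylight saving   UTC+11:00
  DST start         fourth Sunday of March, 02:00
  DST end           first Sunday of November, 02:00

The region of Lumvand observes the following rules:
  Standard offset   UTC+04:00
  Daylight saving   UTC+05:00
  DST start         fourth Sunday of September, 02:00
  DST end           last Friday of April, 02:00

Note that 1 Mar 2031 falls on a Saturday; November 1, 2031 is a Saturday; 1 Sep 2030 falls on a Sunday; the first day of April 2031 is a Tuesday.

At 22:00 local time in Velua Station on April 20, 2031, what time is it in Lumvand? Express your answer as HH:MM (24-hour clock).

16:00

1 March 2031 is a Saturday, so the first Sunday is March 2 and the fourth is March 23.
1 November 2031 is a Saturday, so the first Sunday is November 2.
Daylight saving runs 23 March – 2 November; April 20, 2031 is inside that window, so Velua Station is at UTC+11:00.
22:00 Velua Station − 11h = 11:00 UTC.
1 September 2030 is a Sunday, so the first Sunday is September 1 and the fourth is September 22.
1 April 2031 is a Tuesday, so Fridays fall on 4, 11, 18, 25; the last is April 25.
At the standard offset (UTC+04:00), 11:00 UTC + 4h = 15:00 Lumvand standard time.
The standard-time date in Lumvand, April 20, 2031, lies within the daylight-saving period (22 September 2030 – 25 April 2031), so Lumvand is on daylight time, UTC+05:00.
11:00 UTC + 5h = 16:00 Lumvand.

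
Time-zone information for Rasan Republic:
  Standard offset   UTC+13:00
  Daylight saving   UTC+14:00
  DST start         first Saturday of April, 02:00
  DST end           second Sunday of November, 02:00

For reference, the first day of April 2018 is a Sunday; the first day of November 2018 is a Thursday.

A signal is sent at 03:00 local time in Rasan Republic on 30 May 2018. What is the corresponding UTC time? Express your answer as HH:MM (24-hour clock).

13:00

1 April 2018 is a Sunday, so the first Saturday is April 7.
1 November 2018 is a Thursday, so the first Sunday is November 4 and the second is November 11.
Daylight saving runs 7 April – 11 November; 30 May 2018 is inside that window, so Rasan Republic is at UTC+14:00.
03:00 local − 14h = 13:00 UTC (rolling into the previous day, 29 May 2018).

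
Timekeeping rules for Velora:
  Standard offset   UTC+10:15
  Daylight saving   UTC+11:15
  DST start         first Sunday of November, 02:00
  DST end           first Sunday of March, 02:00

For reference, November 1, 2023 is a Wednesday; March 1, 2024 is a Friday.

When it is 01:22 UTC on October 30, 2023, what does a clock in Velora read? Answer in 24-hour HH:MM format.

1 November 2023 is a Wednesday, so the first Sunday is November 5.
1 March 2024 is a Friday, so the first Sunday is March 3.
At the standard offset (UTC+10:15), 01:22 UTC + 10h15m = 11:37 Velora standard time.
The standard-time date in Velora, October 30, 2023, is outside the daylight-saving period (5 November 2023 – 3 March 2024), so Velora is on standard time, UTC+10:15.
01:22 UTC + 10h15m = 11:37 local.

11:37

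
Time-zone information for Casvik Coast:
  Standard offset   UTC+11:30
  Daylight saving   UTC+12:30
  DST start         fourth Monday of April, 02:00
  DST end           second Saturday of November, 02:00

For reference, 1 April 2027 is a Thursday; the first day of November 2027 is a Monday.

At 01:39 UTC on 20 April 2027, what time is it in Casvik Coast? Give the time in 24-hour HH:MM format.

13:09

1 April 2027 is a Thursday, so the first Monday is April 5 and the fourth is April 26.
1 November 2027 is a Monday, so the first Saturday is November 6 and the second is November 13.
At the standard offset (UTC+11:30), 01:39 UTC + 11h30m = 13:09 Casvik Coast standard time.
The standard-time date in Casvik Coast, 20 April 2027, does not fall between 26 April and 13 November, so daylight saving is not in effect and Casvik Coast is at UTC+11:30.
01:39 UTC + 11h30m = 13:09 local.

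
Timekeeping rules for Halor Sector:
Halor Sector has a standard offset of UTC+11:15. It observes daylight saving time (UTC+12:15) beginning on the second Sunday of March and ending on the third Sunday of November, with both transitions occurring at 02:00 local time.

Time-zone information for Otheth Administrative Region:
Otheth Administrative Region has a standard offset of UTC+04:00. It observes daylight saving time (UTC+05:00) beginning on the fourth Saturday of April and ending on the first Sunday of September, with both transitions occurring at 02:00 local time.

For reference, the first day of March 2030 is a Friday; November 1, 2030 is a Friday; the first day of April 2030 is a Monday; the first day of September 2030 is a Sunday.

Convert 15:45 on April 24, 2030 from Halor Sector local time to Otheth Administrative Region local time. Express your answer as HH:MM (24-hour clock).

07:30

1 March 2030 is a Friday, so the first Sunday is March 3 and the second is March 10.
1 November 2030 is a Friday, so the first Sunday is November 3 and the third is November 17.
April 24, 2030 falls between 10 March and 17 November, so daylight saving is in effect and Halor Sector is at UTC+12:15.
15:45 Halor Sector − 12h15m = 03:30 UTC.
1 April 2030 is a Monday, so the first Saturday is April 6 and the fourth is April 27.
1 September 2030 is a Sunday, so the first Sunday is September 1.
At the standard offset (UTC+04:00), 03:30 UTC + 4h = 07:30 Otheth Administrative Region standard time.
The standard-time date in Otheth Administrative Region, April 24, 2030, is outside the daylight-saving period (27 April – 1 September), so Otheth Administrative Region is on standard time, UTC+04:00.
03:30 UTC + 4h = 07:30 Otheth Administrative Region.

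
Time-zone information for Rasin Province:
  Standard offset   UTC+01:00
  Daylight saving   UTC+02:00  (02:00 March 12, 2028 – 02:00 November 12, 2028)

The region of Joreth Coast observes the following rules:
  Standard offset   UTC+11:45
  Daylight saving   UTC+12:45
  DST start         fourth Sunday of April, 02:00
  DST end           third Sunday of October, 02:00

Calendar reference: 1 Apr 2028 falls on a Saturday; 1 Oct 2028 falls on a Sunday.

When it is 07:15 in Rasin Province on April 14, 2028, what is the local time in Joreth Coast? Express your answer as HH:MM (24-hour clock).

April 14, 2028 lies within the daylight-saving period (12 March – 12 November), so Rasin Province is on daylight time, UTC+02:00.
07:15 Rasin Province − 2h = 05:15 UTC.
1 April 2028 is a Saturday, so the first Sunday is April 2 and the fourth is April 23.
1 October 2028 is a Sunday, so the first Sunday is October 1 and the third is October 15.
At the standard offset (UTC+11:45), 05:15 UTC + 11h45m = 17:00 Joreth Coast standard time.
The standard-time date in Joreth Coast, April 14, 2028, does not fall between 23 April and 15 October, so daylight saving is not in effect and Joreth Coast is at UTC+11:45.
05:15 UTC + 11h45m = 17:00 Joreth Coast.

17:00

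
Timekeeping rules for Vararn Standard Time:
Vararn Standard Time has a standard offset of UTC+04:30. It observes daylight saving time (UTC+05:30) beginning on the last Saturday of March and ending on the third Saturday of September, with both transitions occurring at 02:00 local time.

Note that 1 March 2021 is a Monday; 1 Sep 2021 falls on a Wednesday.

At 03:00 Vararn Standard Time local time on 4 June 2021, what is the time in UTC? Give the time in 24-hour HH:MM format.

1 March 2021 is a Monday, so Saturdays fall on 6, 13, 20, 27; the last is March 27.
1 September 2021 is a Wednesday, so the first Saturday is September 4 and the third is September 18.
Daylight saving runs 27 March – 18 September; 4 June 2021 is inside that window, so Vararn Standard Time is at UTC+05:30.
03:00 local − 5h30m = 21:30 UTC (rolling into the previous day, 3 June 2021).

21:30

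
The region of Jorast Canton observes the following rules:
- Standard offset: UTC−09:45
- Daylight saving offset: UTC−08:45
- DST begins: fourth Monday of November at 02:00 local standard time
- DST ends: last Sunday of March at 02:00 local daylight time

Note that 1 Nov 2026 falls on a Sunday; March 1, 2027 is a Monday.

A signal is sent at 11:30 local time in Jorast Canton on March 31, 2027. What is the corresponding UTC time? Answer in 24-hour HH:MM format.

21:15

1 November 2026 is a Sunday, so the first Monday is November 2 and the fourth is November 23.
1 March 2027 is a Monday, so Sundays fall on 7, 14, 21, 28; the last is March 28.
March 31, 2027 does not fall between 23 November 2026 and 28 March 2027, so daylight saving is not in effect and Jorast Canton is at UTC−09:45.
11:30 local + 9h45m = 21:15 UTC.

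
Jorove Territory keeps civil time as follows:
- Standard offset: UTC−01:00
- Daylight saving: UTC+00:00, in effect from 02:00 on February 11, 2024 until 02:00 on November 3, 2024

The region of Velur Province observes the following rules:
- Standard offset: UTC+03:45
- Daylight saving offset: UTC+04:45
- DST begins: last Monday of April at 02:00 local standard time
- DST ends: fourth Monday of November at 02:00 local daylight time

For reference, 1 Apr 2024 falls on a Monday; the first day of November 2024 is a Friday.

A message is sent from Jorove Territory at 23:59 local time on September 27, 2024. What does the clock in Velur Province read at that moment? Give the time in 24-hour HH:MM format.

September 27, 2024 lies within the daylight-saving period (11 February – 3 November), so Jorove Territory is on daylight time, UTC+00:00.
23:59 Jorove Territory − 0h = 23:59 UTC.
1 April 2024 is a Monday, so Mondays fall on 1, 8, 15, 22, 29; the last is April 29.
1 November 2024 is a Friday, so the first Monday is November 4 and the fourth is November 25.
At the standard offset (UTC+03:45), 23:59 UTC + 3h45m = 03:44 Velur Province standard time (rolling into the next day, 28 September 2024).
Daylight saving runs 29 April – 25 November; the standard-time date in Velur Province, September 28, 2024, is inside that window, so Velur Province is at UTC+04:45.
23:59 UTC + 4h45m = 04:44 Velur Province (rolling into the next day, 28 September 2024).

04:44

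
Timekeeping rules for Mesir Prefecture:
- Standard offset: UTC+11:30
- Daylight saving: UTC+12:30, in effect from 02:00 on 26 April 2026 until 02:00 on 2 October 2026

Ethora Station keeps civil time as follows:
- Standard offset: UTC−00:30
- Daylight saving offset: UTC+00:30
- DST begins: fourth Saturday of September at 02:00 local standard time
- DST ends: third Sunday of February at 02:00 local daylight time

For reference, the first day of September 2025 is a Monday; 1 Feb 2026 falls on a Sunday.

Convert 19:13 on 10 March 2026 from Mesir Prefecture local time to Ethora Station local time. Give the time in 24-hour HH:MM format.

10 March 2026 does not fall between 26 April and 2 October, so daylight saving is not in effect and Mesir Prefecture is at UTC+11:30.
19:13 Mesir Prefecture − 11h30m = 07:43 UTC.
1 September 2025 is a Monday, so the first Saturday is September 6 and the fourth is September 27.
1 February 2026 is a Sunday, so the first Sunday is February 1 and the third is February 15.
At the standard offset (UTC−00:30), 07:43 UTC − 0h30m = 07:13 Ethora Station standard time.
Daylight saving runs 27 September 2025 – 15 February 2026; the standard-time date in Ethora Station, 10 March 2026, is outside that window, so Ethora Station is on standard time at UTC−00:30.
07:43 UTC − 0h30m = 07:13 Ethora Station.

07:13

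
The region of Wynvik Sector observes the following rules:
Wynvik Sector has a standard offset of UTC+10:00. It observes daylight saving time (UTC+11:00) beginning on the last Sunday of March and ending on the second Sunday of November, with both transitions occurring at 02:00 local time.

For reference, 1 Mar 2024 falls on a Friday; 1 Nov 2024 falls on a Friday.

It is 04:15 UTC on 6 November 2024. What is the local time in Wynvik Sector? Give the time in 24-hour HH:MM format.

15:15

1 March 2024 is a Friday, so Sundays fall on 3, 10, 17, 24, 31; the last is March 31.
1 November 2024 is a Friday, so the first Sunday is November 3 and the second is November 10.
At the standard offset (UTC+10:00), 04:15 UTC + 10h = 14:15 Wynvik Sector standard time.
The standard-time date in Wynvik Sector, 6 November 2024, lies within the daylight-saving period (31 March – 10 November), so Wynvik Sector is on daylight time, UTC+11:00.
04:15 UTC + 11h = 15:15 local.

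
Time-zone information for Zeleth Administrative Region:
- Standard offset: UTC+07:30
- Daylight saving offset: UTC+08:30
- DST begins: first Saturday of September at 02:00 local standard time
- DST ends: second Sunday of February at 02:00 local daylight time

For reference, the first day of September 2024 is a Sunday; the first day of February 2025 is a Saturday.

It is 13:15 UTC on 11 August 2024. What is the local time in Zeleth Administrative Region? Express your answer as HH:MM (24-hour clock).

20:45

1 September 2024 is a Sunday, so the first Saturday is September 7.
1 February 2025 is a Saturday, so the first Sunday is February 2 and the second is February 9.
At the standard offset (UTC+07:30), 13:15 UTC + 7h30m = 20:45 Zeleth Administrative Region standard time.
The standard-time date in Zeleth Administrative Region, 11 August 2024, is outside the daylight-saving period (7 September 2024 – 9 February 2025), so Zeleth Administrative Region is on standard time, UTC+07:30.
13:15 UTC + 7h30m = 20:45 local.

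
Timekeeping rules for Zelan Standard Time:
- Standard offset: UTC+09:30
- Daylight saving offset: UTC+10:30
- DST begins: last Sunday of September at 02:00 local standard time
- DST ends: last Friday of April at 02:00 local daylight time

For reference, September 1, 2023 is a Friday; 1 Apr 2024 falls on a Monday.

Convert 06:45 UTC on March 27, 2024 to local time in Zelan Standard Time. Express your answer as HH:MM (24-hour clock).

1 September 2023 is a Friday, so Sundays fall on 3, 10, 17, 24; the last is September 24.
1 April 2024 is a Monday, so Fridays fall on 5, 12, 19, 26; the last is April 26.
At the standard offset (UTC+09:30), 06:45 UTC + 9h30m = 16:15 Zelan Standard Time standard time.
The standard-time date in Zelan Standard Time, March 27, 2024, lies within the daylight-saving period (24 September 2023 – 26 April 2024), so Zelan Standard Time is on daylight time, UTC+10:30.
06:45 UTC + 10h30m = 17:15 local.

17:15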